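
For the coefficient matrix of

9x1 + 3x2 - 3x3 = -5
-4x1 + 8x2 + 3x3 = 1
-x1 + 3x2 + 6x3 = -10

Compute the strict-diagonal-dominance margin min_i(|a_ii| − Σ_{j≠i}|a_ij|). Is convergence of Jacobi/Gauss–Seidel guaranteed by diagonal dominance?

1

row 1: |9| − (3+3) = 3
row 2: |8| − (4+3) = 1
row 3: |6| − (1+3) = 2
minimum over rows = 1 → strictly diagonally dominant (convergence guaranteed)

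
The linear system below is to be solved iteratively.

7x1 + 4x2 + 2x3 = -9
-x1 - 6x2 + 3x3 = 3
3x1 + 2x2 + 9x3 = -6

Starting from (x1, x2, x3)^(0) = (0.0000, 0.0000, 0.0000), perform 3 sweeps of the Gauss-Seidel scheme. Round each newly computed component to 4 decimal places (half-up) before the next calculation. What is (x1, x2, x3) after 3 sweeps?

Iteration 1:
  x1 = (-9 - (4)·0.0000 - (2)·0.0000) / (7) = -1.2857
  x2 = (3 - (-1)·-1.2857 - (3)·0.0000) / (-6) = -0.2857
  x3 = (-6 - (3)·-1.2857 - (2)·-0.2857) / (9) = -0.1746
Iteration 2:
  x1 = (-9 - (4)·-0.2857 - (2)·-0.1746) / (7) = -1.0726
  x2 = (3 - (-1)·-1.0726 - (3)·-0.1746) / (-6) = -0.4085
  x3 = (-6 - (3)·-1.0726 - (2)·-0.4085) / (9) = -0.2184
Iteration 3:
  x1 = (-9 - (4)·-0.4085 - (2)·-0.2184) / (7) = -0.9899
  x2 = (3 - (-1)·-0.9899 - (3)·-0.2184) / (-6) = -0.4442
  x3 = (-6 - (3)·-0.9899 - (2)·-0.4442) / (9) = -0.2380

(-0.9899, -0.4442, -0.2380)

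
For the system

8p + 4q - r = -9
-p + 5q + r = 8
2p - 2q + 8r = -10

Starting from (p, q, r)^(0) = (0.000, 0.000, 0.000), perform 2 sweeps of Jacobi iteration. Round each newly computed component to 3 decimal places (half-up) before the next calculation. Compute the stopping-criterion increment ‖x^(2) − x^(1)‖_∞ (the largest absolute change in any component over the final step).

0.956

Iteration 1:
  p = (-9 - (4)·0.000 - (-1)·0.000) / (8) = -1.125
  q = (8 - (-1)·0.000 - (1)·0.000) / (5) = 1.600
  r = (-10 - (2)·0.000 - (-2)·0.000) / (8) = -1.250
Iteration 2:
  p = (-9 - (4)·1.600 - (-1)·-1.250) / (8) = -2.081
  q = (8 - (-1)·-1.125 - (1)·-1.250) / (5) = 1.625
  r = (-10 - (2)·-1.125 - (-2)·1.600) / (8) = -0.569
Change: (-0.956, 0.025, 0.681) → max |·| = 0.956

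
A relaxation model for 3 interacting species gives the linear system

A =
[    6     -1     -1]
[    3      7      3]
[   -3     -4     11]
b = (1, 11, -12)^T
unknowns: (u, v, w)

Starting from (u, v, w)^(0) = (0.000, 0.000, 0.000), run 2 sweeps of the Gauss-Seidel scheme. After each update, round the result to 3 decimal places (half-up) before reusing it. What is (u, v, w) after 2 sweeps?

Iteration 1:
  u = (1 - (-1)·0.000 - (-1)·0.000) / (6) = 0.167
  v = (11 - (3)·0.167 - (3)·0.000) / (7) = 1.500
  w = (-12 - (-3)·0.167 - (-4)·1.500) / (11) = -0.500
Iteration 2:
  u = (1 - (-1)·1.500 - (-1)·-0.500) / (6) = 0.333
  v = (11 - (3)·0.333 - (3)·-0.500) / (7) = 1.643
  w = (-12 - (-3)·0.333 - (-4)·1.643) / (11) = -0.403

(0.333, 1.643, -0.403)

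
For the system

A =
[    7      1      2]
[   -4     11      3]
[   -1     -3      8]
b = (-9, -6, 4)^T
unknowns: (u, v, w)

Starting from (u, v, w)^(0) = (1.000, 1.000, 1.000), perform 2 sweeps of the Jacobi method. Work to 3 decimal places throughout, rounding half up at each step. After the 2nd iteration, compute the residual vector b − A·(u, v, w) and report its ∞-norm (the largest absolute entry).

Iteration 1:
  u = (-9 - (1)·1.000 - (2)·1.000) / (7) = -1.714
  v = (-6 - (-4)·1.000 - (3)·1.000) / (11) = -0.455
  w = (4 - (-1)·1.000 - (-3)·1.000) / (8) = 1.000
Iteration 2:
  u = (-9 - (1)·-0.455 - (2)·1.000) / (7) = -1.506
  v = (-6 - (-4)·-1.714 - (3)·1.000) / (11) = -1.441
  w = (4 - (-1)·-1.714 - (-3)·-0.455) / (8) = 0.115
Residual b − A·x = (2.753, 3.482, -2.749); ∞-norm = 3.482

3.482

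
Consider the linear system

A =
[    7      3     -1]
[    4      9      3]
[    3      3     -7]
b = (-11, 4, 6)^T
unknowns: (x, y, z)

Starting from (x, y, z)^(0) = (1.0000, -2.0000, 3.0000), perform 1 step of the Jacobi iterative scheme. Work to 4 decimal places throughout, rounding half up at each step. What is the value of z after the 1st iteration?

Iteration 1:
  x = (-11 - (3)·-2.0000 - (-1)·3.0000) / (7) = -0.2857
  y = (4 - (4)·1.0000 - (3)·3.0000) / (9) = -1.0000
  z = (6 - (3)·1.0000 - (3)·-2.0000) / (-7) = -1.2857

-1.2857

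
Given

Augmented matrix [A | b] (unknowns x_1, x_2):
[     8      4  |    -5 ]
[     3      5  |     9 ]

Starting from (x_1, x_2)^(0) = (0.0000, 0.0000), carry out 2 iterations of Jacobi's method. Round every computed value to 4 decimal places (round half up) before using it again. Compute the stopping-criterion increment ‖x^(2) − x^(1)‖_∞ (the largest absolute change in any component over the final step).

Iteration 1:
  x_1 = (-5 - (4)·0.0000) / (8) = -0.6250
  x_2 = (9 - (3)·0.0000) / (5) = 1.8000
Iteration 2:
  x_1 = (-5 - (4)·1.8000) / (8) = -1.5250
  x_2 = (9 - (3)·-0.6250) / (5) = 2.1750
Change: (-0.9000, 0.3750) → max |·| = 0.9000

0.9000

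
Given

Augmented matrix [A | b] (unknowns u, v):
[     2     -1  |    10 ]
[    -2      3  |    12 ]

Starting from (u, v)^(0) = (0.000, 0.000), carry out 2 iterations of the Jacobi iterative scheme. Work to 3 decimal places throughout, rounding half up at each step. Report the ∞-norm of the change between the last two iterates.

Iteration 1:
  u = (10 - (-1)·0.000) / (2) = 5.000
  v = (12 - (-2)·0.000) / (3) = 4.000
Iteration 2:
  u = (10 - (-1)·4.000) / (2) = 7.000
  v = (12 - (-2)·5.000) / (3) = 7.333
Change: (2.000, 3.333) → max |·| = 3.333

3.333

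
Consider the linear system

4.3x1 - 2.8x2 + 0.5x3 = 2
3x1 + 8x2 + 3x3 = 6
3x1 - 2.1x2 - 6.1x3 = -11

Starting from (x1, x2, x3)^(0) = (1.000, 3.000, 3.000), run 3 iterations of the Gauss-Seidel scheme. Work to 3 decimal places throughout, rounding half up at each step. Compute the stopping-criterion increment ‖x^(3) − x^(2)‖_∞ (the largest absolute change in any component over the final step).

Iteration 1:
  x1 = (2 - (-2.8)·3.000 - (0.5)·3.000) / (4.3) = 2.070
  x2 = (6 - (3)·2.070 - (3)·3.000) / (8) = -1.151
  x3 = (-11 - (3)·2.070 - (-2.1)·-1.151) / (-6.1) = 3.218
Iteration 2:
  x1 = (2 - (-2.8)·-1.151 - (0.5)·3.218) / (4.3) = -0.659
  x2 = (6 - (3)·-0.659 - (3)·3.218) / (8) = -0.210
  x3 = (-11 - (3)·-0.659 - (-2.1)·-0.210) / (-6.1) = 1.551
Iteration 3:
  x1 = (2 - (-2.8)·-0.210 - (0.5)·1.551) / (4.3) = 0.148
  x2 = (6 - (3)·0.148 - (3)·1.551) / (8) = 0.113
  x3 = (-11 - (3)·0.148 - (-2.1)·0.113) / (-6.1) = 1.837
Change: (0.807, 0.323, 0.286) → max |·| = 0.807

0.807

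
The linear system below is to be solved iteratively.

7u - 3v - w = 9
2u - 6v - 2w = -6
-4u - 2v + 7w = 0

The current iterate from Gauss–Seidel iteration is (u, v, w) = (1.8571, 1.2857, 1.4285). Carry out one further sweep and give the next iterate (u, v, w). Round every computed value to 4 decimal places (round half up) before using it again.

One sweep:
  u = (9 - (-3)·1.2857 - (-1)·1.4285) / (7) = 2.0408
  v = (-6 - (2)·2.0408 - (-2)·1.4285) / (-6) = 1.2041
  w = (0 - (-4)·2.0408 - (-2)·1.2041) / (7) = 1.5102

(2.0408, 1.2041, 1.5102)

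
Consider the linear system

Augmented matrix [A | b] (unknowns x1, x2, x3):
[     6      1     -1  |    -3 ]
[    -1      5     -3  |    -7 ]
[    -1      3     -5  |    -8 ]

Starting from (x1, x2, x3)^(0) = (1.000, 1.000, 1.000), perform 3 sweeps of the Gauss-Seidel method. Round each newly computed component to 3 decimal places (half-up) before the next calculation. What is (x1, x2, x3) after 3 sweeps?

(-0.179, -0.722, 1.203)

Iteration 1:
  x1 = (-3 - (1)·1.000 - (-1)·1.000) / (6) = -0.500
  x2 = (-7 - (-1)·-0.500 - (-3)·1.000) / (5) = -0.900
  x3 = (-8 - (-1)·-0.500 - (3)·-0.900) / (-5) = 1.160
Iteration 2:
  x1 = (-3 - (1)·-0.900 - (-1)·1.160) / (6) = -0.157
  x2 = (-7 - (-1)·-0.157 - (-3)·1.160) / (5) = -0.735
  x3 = (-8 - (-1)·-0.157 - (3)·-0.735) / (-5) = 1.190
Iteration 3:
  x1 = (-3 - (1)·-0.735 - (-1)·1.190) / (6) = -0.179
  x2 = (-7 - (-1)·-0.179 - (-3)·1.190) / (5) = -0.722
  x3 = (-8 - (-1)·-0.179 - (3)·-0.722) / (-5) = 1.203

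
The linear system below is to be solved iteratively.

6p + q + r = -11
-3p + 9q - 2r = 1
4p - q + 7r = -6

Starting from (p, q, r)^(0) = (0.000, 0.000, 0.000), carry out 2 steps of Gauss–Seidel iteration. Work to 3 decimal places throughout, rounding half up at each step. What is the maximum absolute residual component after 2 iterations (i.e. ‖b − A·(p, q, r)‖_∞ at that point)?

Iteration 1:
  p = (-11 - (1)·0.000 - (1)·0.000) / (6) = -1.833
  q = (1 - (-3)·-1.833 - (-2)·0.000) / (9) = -0.500
  r = (-6 - (4)·-1.833 - (-1)·-0.500) / (7) = 0.119
Iteration 2:
  p = (-11 - (1)·-0.500 - (1)·0.119) / (6) = -1.770
  q = (1 - (-3)·-1.770 - (-2)·0.119) / (9) = -0.452
  r = (-6 - (4)·-1.770 - (-1)·-0.452) / (7) = 0.090
Residual b − A·x = (-0.018, -0.062, -0.002); ∞-norm = 0.062

0.062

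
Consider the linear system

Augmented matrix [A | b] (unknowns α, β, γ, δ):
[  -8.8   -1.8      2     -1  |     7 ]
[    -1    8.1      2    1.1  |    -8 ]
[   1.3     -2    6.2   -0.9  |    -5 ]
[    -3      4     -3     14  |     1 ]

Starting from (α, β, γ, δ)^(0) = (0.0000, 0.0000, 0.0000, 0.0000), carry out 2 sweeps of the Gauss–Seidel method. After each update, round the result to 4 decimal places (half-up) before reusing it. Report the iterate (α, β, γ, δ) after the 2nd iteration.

Iteration 1:
  α = (7 - (-1.8)·0.0000 - (2)·0.0000 - (-1)·0.0000) / (-8.8) = -0.7955
  β = (-8 - (-1)·-0.7955 - (2)·0.0000 - (1.1)·0.0000) / (8.1) = -1.0859
  γ = (-5 - (1.3)·-0.7955 - (-2)·-1.0859 - (-0.9)·0.0000) / (6.2) = -0.9899
  δ = (1 - (-3)·-0.7955 - (4)·-1.0859 - (-3)·-0.9899) / (14) = -0.0009
Iteration 2:
  α = (7 - (-1.8)·-1.0859 - (2)·-0.9899 - (-1)·-0.0009) / (-8.8) = -0.7982
  β = (-8 - (-1)·-0.7982 - (2)·-0.9899 - (1.1)·-0.0009) / (8.1) = -0.8417
  γ = (-5 - (1.3)·-0.7982 - (-2)·-0.8417 - (-0.9)·-0.0009) / (6.2) = -0.9107
  δ = (1 - (-3)·-0.7982 - (4)·-0.8417 - (-3)·-0.9107) / (14) = -0.0543

(-0.7982, -0.8417, -0.9107, -0.0543)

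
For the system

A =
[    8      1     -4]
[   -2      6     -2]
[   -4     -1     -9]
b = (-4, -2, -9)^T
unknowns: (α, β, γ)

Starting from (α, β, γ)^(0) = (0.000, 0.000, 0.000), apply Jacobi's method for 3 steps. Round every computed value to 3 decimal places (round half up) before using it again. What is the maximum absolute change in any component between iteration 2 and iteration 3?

0.267

Iteration 1:
  α = (-4 - (1)·0.000 - (-4)·0.000) / (8) = -0.500
  β = (-2 - (-2)·0.000 - (-2)·0.000) / (6) = -0.333
  γ = (-9 - (-4)·0.000 - (-1)·0.000) / (-9) = 1.000
Iteration 2:
  α = (-4 - (1)·-0.333 - (-4)·1.000) / (8) = 0.042
  β = (-2 - (-2)·-0.500 - (-2)·1.000) / (6) = -0.167
  γ = (-9 - (-4)·-0.500 - (-1)·-0.333) / (-9) = 1.259
Iteration 3:
  α = (-4 - (1)·-0.167 - (-4)·1.259) / (8) = 0.150
  β = (-2 - (-2)·0.042 - (-2)·1.259) / (6) = 0.100
  γ = (-9 - (-4)·0.042 - (-1)·-0.167) / (-9) = 1.000
Change: (0.108, 0.267, -0.259) → max |·| = 0.267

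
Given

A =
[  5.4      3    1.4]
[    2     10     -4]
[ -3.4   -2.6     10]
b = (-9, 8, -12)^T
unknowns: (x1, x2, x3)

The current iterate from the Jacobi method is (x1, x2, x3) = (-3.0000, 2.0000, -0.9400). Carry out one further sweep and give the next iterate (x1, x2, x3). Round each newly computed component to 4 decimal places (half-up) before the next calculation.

(-2.5341, 1.0240, -1.7000)

One sweep:
  x1 = (-9 - (3)·2.0000 - (1.4)·-0.9400) / (5.4) = -2.5341
  x2 = (8 - (2)·-3.0000 - (-4)·-0.9400) / (10) = 1.0240
  x3 = (-12 - (-3.4)·-3.0000 - (-2.6)·2.0000) / (10) = -1.7000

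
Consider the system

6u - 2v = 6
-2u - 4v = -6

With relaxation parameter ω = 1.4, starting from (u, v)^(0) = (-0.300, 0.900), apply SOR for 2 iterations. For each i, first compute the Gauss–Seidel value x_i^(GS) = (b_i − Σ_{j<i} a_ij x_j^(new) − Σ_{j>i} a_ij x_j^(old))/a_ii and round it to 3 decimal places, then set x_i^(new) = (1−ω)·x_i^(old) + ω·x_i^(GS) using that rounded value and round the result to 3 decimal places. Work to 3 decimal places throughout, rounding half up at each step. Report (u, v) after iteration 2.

Iteration 1:
  u: GS value = (6 - (-2)·0.900) / (6) = 1.300;  u ← (1−ω)·-0.300 + ω·1.300 = 1.940
  v: GS value = (-6 - (-2)·1.940) / (-4) = 0.530;  v ← (1−ω)·0.900 + ω·0.530 = 0.382
Iteration 2:
  u: GS value = (6 - (-2)·0.382) / (6) = 1.127;  u ← (1−ω)·1.940 + ω·1.127 = 0.802
  v: GS value = (-6 - (-2)·0.802) / (-4) = 1.099;  v ← (1−ω)·0.382 + ω·1.099 = 1.386

(0.802, 1.386)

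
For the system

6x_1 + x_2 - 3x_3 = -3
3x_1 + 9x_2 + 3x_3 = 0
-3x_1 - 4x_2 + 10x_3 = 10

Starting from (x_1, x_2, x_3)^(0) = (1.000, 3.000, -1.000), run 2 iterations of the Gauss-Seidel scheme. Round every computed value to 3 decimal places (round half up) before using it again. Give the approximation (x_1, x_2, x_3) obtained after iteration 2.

(-0.197, -0.229, 0.849)

Iteration 1:
  x_1 = (-3 - (1)·3.000 - (-3)·-1.000) / (6) = -1.500
  x_2 = (0 - (3)·-1.500 - (3)·-1.000) / (9) = 0.833
  x_3 = (10 - (-3)·-1.500 - (-4)·0.833) / (10) = 0.883
Iteration 2:
  x_1 = (-3 - (1)·0.833 - (-3)·0.883) / (6) = -0.197
  x_2 = (0 - (3)·-0.197 - (3)·0.883) / (9) = -0.229
  x_3 = (10 - (-3)·-0.197 - (-4)·-0.229) / (10) = 0.849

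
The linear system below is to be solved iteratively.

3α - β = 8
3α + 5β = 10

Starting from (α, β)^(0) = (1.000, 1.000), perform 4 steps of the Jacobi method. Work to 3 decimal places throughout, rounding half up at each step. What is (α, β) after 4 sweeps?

Iteration 1:
  α = (8 - (-1)·1.000) / (3) = 3.000
  β = (10 - (3)·1.000) / (5) = 1.400
Iteration 2:
  α = (8 - (-1)·1.400) / (3) = 3.133
  β = (10 - (3)·3.000) / (5) = 0.200
Iteration 3:
  α = (8 - (-1)·0.200) / (3) = 2.733
  β = (10 - (3)·3.133) / (5) = 0.120
Iteration 4:
  α = (8 - (-1)·0.120) / (3) = 2.707
  β = (10 - (3)·2.733) / (5) = 0.360

(2.707, 0.360)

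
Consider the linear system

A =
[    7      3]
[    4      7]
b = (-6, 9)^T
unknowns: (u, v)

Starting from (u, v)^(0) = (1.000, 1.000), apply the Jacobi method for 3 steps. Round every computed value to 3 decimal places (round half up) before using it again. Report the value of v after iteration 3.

Iteration 1:
  u = (-6 - (3)·1.000) / (7) = -1.286
  v = (9 - (4)·1.000) / (7) = 0.714
Iteration 2:
  u = (-6 - (3)·0.714) / (7) = -1.163
  v = (9 - (4)·-1.286) / (7) = 2.021
Iteration 3:
  u = (-6 - (3)·2.021) / (7) = -1.723
  v = (9 - (4)·-1.163) / (7) = 1.950

1.950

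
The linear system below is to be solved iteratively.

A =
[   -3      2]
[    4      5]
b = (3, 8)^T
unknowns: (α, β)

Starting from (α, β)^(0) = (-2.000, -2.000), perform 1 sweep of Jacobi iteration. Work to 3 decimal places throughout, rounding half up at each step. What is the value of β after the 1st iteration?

Iteration 1:
  α = (3 - (2)·-2.000) / (-3) = -2.333
  β = (8 - (4)·-2.000) / (5) = 3.200

3.200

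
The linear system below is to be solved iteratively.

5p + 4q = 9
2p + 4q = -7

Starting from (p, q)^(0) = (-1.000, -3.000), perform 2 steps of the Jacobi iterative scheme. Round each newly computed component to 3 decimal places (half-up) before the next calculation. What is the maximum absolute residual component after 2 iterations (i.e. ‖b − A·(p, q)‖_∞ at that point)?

10.400

Iteration 1:
  p = (9 - (4)·-3.000) / (5) = 4.200
  q = (-7 - (2)·-1.000) / (4) = -1.250
Iteration 2:
  p = (9 - (4)·-1.250) / (5) = 2.800
  q = (-7 - (2)·4.200) / (4) = -3.850
Residual b − A·x = (10.400, 2.800); ∞-norm = 10.400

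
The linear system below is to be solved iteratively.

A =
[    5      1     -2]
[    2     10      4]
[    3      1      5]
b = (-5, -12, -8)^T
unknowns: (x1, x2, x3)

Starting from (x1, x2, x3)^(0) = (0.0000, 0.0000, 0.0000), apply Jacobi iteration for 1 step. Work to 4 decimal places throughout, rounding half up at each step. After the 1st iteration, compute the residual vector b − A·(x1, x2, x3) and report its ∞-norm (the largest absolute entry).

Iteration 1:
  x1 = (-5 - (1)·0.0000 - (-2)·0.0000) / (5) = -1.0000
  x2 = (-12 - (2)·0.0000 - (4)·0.0000) / (10) = -1.2000
  x3 = (-8 - (3)·0.0000 - (1)·0.0000) / (5) = -1.6000
Residual b − A·x = (-2.0000, 8.4000, 4.2000); ∞-norm = 8.4000

8.4000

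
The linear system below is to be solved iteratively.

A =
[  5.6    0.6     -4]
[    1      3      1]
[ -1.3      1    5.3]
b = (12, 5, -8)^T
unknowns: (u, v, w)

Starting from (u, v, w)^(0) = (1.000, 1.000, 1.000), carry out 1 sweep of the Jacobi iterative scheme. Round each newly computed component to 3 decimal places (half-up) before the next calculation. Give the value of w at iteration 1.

-1.453

Iteration 1:
  u = (12 - (0.6)·1.000 - (-4)·1.000) / (5.6) = 2.750
  v = (5 - (1)·1.000 - (1)·1.000) / (3) = 1.000
  w = (-8 - (-1.3)·1.000 - (1)·1.000) / (5.3) = -1.453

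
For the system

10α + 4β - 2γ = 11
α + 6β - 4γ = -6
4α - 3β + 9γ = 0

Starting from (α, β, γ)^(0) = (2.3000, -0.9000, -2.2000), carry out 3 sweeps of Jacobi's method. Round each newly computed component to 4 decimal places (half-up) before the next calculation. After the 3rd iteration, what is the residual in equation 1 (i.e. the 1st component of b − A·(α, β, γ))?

Iteration 1:
  α = (11 - (4)·-0.9000 - (-2)·-2.2000) / (10) = 1.0200
  β = (-6 - (1)·2.3000 - (-4)·-2.2000) / (6) = -2.8500
  γ = (0 - (4)·2.3000 - (-3)·-0.9000) / (9) = -1.3222
Iteration 2:
  α = (11 - (4)·-2.8500 - (-2)·-1.3222) / (10) = 1.9756
  β = (-6 - (1)·1.0200 - (-4)·-1.3222) / (6) = -2.0515
  γ = (0 - (4)·1.0200 - (-3)·-2.8500) / (9) = -1.4033
Iteration 3:
  α = (11 - (4)·-2.0515 - (-2)·-1.4033) / (10) = 1.6399
  β = (-6 - (1)·1.9756 - (-4)·-1.4033) / (6) = -2.2648
  γ = (0 - (4)·1.9756 - (-3)·-2.0515) / (9) = -1.5619
Residual b − A·x = (0.5364, -0.2987, 0.7031)

0.5364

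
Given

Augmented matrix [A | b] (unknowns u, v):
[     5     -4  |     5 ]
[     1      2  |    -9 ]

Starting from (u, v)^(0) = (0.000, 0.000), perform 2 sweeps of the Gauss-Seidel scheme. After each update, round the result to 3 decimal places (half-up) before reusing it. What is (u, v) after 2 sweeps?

Iteration 1:
  u = (5 - (-4)·0.000) / (5) = 1.000
  v = (-9 - (1)·1.000) / (2) = -5.000
Iteration 2:
  u = (5 - (-4)·-5.000) / (5) = -3.000
  v = (-9 - (1)·-3.000) / (2) = -3.000

(-3.000, -3.000)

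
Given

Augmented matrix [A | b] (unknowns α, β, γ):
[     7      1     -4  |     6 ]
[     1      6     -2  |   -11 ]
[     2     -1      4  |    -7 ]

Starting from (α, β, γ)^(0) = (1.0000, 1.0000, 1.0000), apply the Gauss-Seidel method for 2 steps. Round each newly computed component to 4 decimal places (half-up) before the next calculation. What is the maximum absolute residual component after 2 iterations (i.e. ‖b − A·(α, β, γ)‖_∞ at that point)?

3.5918

Iteration 1:
  α = (6 - (1)·1.0000 - (-4)·1.0000) / (7) = 1.2857
  β = (-11 - (1)·1.2857 - (-2)·1.0000) / (6) = -1.7143
  γ = (-7 - (2)·1.2857 - (-1)·-1.7143) / (4) = -2.8214
Iteration 2:
  α = (6 - (1)·-1.7143 - (-4)·-2.8214) / (7) = -0.5102
  β = (-11 - (1)·-0.5102 - (-2)·-2.8214) / (6) = -2.6888
  γ = (-7 - (2)·-0.5102 - (-1)·-2.6888) / (4) = -2.1671
Residual b − A·x = (3.5918, 1.3088, 0.0000); ∞-norm = 3.5918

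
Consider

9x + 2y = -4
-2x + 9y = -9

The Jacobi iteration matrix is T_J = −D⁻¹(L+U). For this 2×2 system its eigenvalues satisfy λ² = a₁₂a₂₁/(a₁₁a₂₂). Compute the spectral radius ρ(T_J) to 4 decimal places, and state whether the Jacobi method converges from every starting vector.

0.2222

a₁₂a₂₁/(a₁₁a₂₂) = (2)·(-2) / ((9)·(9)) = -0.049383
ρ = √|-0.049383| = √0.049383 = 0.2222
ρ < 1, so Jacobi converges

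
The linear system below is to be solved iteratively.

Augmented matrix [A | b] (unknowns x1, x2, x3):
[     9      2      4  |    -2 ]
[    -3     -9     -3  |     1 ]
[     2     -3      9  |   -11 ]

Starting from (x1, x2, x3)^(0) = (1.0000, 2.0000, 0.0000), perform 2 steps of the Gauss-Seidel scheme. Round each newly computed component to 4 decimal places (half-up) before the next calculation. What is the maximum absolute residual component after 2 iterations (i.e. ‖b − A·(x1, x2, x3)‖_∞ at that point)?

Iteration 1:
  x1 = (-2 - (2)·2.0000 - (4)·0.0000) / (9) = -0.6667
  x2 = (1 - (-3)·-0.6667 - (-3)·0.0000) / (-9) = 0.1111
  x3 = (-11 - (2)·-0.6667 - (-3)·0.1111) / (9) = -1.0370
Iteration 2:
  x1 = (-2 - (2)·0.1111 - (4)·-1.0370) / (9) = 0.2140
  x2 = (1 - (-3)·0.2140 - (-3)·-1.0370) / (-9) = 0.1632
  x3 = (-11 - (2)·0.2140 - (-3)·0.1632) / (9) = -1.2154
Residual b − A·x = (0.6092, -0.5354, 0.0002); ∞-norm = 0.6092

0.6092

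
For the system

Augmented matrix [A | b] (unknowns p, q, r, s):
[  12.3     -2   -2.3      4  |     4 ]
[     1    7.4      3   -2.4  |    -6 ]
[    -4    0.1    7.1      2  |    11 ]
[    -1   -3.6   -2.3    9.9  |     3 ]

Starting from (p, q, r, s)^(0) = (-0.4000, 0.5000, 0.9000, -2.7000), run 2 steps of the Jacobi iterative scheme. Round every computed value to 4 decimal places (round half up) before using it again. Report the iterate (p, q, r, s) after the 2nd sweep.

Iteration 1:
  p = (4 - (-2)·0.5000 - (-2.3)·0.9000 - (4)·-2.7000) / (12.3) = 1.4528
  q = (-6 - (1)·-0.4000 - (3)·0.9000 - (-2.4)·-2.7000) / (7.4) = -1.9973
  r = (11 - (-4)·-0.4000 - (0.1)·0.5000 - (2)·-2.7000) / (7.1) = 2.0775
  s = (3 - (-1)·-0.4000 - (-3.6)·0.5000 - (-2.3)·0.9000) / (9.9) = 0.6535
Iteration 2:
  p = (4 - (-2)·-1.9973 - (-2.3)·2.0775 - (4)·0.6535) / (12.3) = 0.1764
  q = (-6 - (1)·1.4528 - (3)·2.0775 - (-2.4)·0.6535) / (7.4) = -1.6374
  r = (11 - (-4)·1.4528 - (0.1)·-1.9973 - (2)·0.6535) / (7.1) = 2.2118
  s = (3 - (-1)·1.4528 - (-3.6)·-1.9973 - (-2.3)·2.0775) / (9.9) = 0.2061

(0.1764, -1.6374, 2.2118, 0.2061)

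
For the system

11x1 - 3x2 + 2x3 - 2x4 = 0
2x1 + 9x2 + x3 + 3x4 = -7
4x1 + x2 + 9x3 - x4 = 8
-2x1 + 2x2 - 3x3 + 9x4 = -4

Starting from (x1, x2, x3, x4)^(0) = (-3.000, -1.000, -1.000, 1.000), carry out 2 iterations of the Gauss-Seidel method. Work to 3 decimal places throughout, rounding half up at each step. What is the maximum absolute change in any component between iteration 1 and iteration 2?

Iteration 1:
  x1 = (0 - (-3)·-1.000 - (2)·-1.000 - (-2)·1.000) / (11) = 0.091
  x2 = (-7 - (2)·0.091 - (1)·-1.000 - (3)·1.000) / (9) = -1.020
  x3 = (8 - (4)·0.091 - (1)·-1.020 - (-1)·1.000) / (9) = 1.073
  x4 = (-4 - (-2)·0.091 - (2)·-1.020 - (-3)·1.073) / (9) = 0.160
Iteration 2:
  x1 = (0 - (-3)·-1.020 - (2)·1.073 - (-2)·0.160) / (11) = -0.444
  x2 = (-7 - (2)·-0.444 - (1)·1.073 - (3)·0.160) / (9) = -0.852
  x3 = (8 - (4)·-0.444 - (1)·-0.852 - (-1)·0.160) / (9) = 1.199
  x4 = (-4 - (-2)·-0.444 - (2)·-0.852 - (-3)·1.199) / (9) = 0.046
Change: (-0.535, 0.168, 0.126, -0.114) → max |·| = 0.535

0.535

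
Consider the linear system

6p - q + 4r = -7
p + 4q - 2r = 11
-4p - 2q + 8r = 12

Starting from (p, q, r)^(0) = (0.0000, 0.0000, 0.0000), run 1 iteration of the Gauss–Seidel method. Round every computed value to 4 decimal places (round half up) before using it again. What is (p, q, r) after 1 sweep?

Iteration 1:
  p = (-7 - (-1)·0.0000 - (4)·0.0000) / (6) = -1.1667
  q = (11 - (1)·-1.1667 - (-2)·0.0000) / (4) = 3.0417
  r = (12 - (-4)·-1.1667 - (-2)·3.0417) / (8) = 1.6771

(-1.1667, 3.0417, 1.6771)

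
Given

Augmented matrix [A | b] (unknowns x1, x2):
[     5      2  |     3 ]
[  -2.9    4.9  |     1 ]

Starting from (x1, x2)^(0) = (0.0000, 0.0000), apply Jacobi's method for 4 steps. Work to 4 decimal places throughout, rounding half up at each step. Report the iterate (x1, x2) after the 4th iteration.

Iteration 1:
  x1 = (3 - (2)·0.0000) / (5) = 0.6000
  x2 = (1 - (-2.9)·0.0000) / (4.9) = 0.2041
Iteration 2:
  x1 = (3 - (2)·0.2041) / (5) = 0.5184
  x2 = (1 - (-2.9)·0.6000) / (4.9) = 0.5592
Iteration 3:
  x1 = (3 - (2)·0.5592) / (5) = 0.3763
  x2 = (1 - (-2.9)·0.5184) / (4.9) = 0.5109
Iteration 4:
  x1 = (3 - (2)·0.5109) / (5) = 0.3956
  x2 = (1 - (-2.9)·0.3763) / (4.9) = 0.4268

(0.3956, 0.4268)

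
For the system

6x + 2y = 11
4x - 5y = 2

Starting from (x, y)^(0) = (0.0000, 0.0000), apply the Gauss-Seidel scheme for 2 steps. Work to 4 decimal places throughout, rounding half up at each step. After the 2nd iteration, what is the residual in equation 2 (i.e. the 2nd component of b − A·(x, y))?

Iteration 1:
  x = (11 - (2)·0.0000) / (6) = 1.8333
  y = (2 - (4)·1.8333) / (-5) = 1.0666
Iteration 2:
  x = (11 - (2)·1.0666) / (6) = 1.4778
  y = (2 - (4)·1.4778) / (-5) = 0.7822
Residual b − A·x = (0.5688, -0.0002)

-0.0002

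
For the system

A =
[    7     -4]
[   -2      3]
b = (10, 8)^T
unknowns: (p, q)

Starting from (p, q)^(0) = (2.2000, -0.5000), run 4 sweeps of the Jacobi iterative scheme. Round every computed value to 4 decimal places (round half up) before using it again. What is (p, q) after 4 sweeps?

(4.3964, 4.9252)

Iteration 1:
  p = (10 - (-4)·-0.5000) / (7) = 1.1429
  q = (8 - (-2)·2.2000) / (3) = 4.1333
Iteration 2:
  p = (10 - (-4)·4.1333) / (7) = 3.7905
  q = (8 - (-2)·1.1429) / (3) = 3.4286
Iteration 3:
  p = (10 - (-4)·3.4286) / (7) = 3.3878
  q = (8 - (-2)·3.7905) / (3) = 5.1937
Iteration 4:
  p = (10 - (-4)·5.1937) / (7) = 4.3964
  q = (8 - (-2)·3.3878) / (3) = 4.9252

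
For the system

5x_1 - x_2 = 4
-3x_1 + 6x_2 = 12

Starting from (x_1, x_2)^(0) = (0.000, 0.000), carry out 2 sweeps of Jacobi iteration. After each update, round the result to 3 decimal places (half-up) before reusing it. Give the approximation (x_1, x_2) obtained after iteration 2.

Iteration 1:
  x_1 = (4 - (-1)·0.000) / (5) = 0.800
  x_2 = (12 - (-3)·0.000) / (6) = 2.000
Iteration 2:
  x_1 = (4 - (-1)·2.000) / (5) = 1.200
  x_2 = (12 - (-3)·0.800) / (6) = 2.400

(1.200, 2.400)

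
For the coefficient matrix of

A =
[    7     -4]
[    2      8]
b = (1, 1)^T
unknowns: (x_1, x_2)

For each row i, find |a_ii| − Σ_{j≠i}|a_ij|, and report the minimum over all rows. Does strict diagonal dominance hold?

3

row 1: |7| − (4) = 3
row 2: |8| − (2) = 6
minimum over rows = 3 → strictly diagonally dominant (convergence guaranteed)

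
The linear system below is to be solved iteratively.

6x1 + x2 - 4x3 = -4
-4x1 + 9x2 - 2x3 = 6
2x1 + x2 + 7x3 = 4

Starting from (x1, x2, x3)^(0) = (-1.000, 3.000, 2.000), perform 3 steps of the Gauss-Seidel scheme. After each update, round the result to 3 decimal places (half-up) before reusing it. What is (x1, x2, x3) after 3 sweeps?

(-0.288, 0.691, 0.555)

Iteration 1:
  x1 = (-4 - (1)·3.000 - (-4)·2.000) / (6) = 0.167
  x2 = (6 - (-4)·0.167 - (-2)·2.000) / (9) = 1.185
  x3 = (4 - (2)·0.167 - (1)·1.185) / (7) = 0.354
Iteration 2:
  x1 = (-4 - (1)·1.185 - (-4)·0.354) / (6) = -0.628
  x2 = (6 - (-4)·-0.628 - (-2)·0.354) / (9) = 0.466
  x3 = (4 - (2)·-0.628 - (1)·0.466) / (7) = 0.684
Iteration 3:
  x1 = (-4 - (1)·0.466 - (-4)·0.684) / (6) = -0.288
  x2 = (6 - (-4)·-0.288 - (-2)·0.684) / (9) = 0.691
  x3 = (4 - (2)·-0.288 - (1)·0.691) / (7) = 0.555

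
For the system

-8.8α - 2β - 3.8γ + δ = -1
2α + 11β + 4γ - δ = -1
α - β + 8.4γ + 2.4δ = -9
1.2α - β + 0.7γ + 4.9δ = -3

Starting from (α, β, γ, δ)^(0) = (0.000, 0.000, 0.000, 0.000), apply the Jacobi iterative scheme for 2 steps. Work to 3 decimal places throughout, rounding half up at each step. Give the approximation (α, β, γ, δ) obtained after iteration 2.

Iteration 1:
  α = (-1 - (-2)·0.000 - (-3.8)·0.000 - (1)·0.000) / (-8.8) = 0.114
  β = (-1 - (2)·0.000 - (4)·0.000 - (-1)·0.000) / (11) = -0.091
  γ = (-9 - (1)·0.000 - (-1)·0.000 - (2.4)·0.000) / (8.4) = -1.071
  δ = (-3 - (1.2)·0.000 - (-1)·0.000 - (0.7)·0.000) / (4.9) = -0.612
Iteration 2:
  α = (-1 - (-2)·-0.091 - (-3.8)·-1.071 - (1)·-0.612) / (-8.8) = 0.527
  β = (-1 - (2)·0.114 - (4)·-1.071 - (-1)·-0.612) / (11) = 0.222
  γ = (-9 - (1)·0.114 - (-1)·-0.091 - (2.4)·-0.612) / (8.4) = -0.921
  δ = (-3 - (1.2)·0.114 - (-1)·-0.091 - (0.7)·-1.071) / (4.9) = -0.506

(0.527, 0.222, -0.921, -0.506)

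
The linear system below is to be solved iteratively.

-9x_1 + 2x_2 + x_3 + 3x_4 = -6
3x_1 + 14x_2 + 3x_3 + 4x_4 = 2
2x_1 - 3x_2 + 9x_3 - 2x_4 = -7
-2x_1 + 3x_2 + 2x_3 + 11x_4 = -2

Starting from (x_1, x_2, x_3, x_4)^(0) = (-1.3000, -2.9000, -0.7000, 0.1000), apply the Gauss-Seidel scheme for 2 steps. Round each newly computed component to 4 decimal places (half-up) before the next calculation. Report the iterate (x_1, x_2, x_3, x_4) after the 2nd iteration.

(0.6067, 0.1942, -0.8788, 0.0353)

Iteration 1:
  x_1 = (-6 - (2)·-2.9000 - (1)·-0.7000 - (3)·0.1000) / (-9) = -0.0222
  x_2 = (2 - (3)·-0.0222 - (3)·-0.7000 - (4)·0.1000) / (14) = 0.2690
  x_3 = (-7 - (2)·-0.0222 - (-3)·0.2690 - (-2)·0.1000) / (9) = -0.6610
  x_4 = (-2 - (-2)·-0.0222 - (3)·0.2690 - (2)·-0.6610) / (11) = -0.1390
Iteration 2:
  x_1 = (-6 - (2)·0.2690 - (1)·-0.6610 - (3)·-0.1390) / (-9) = 0.6067
  x_2 = (2 - (3)·0.6067 - (3)·-0.6610 - (4)·-0.1390) / (14) = 0.1942
  x_3 = (-7 - (2)·0.6067 - (-3)·0.1942 - (-2)·-0.1390) / (9) = -0.8788
  x_4 = (-2 - (-2)·0.6067 - (3)·0.1942 - (2)·-0.8788) / (11) = 0.0353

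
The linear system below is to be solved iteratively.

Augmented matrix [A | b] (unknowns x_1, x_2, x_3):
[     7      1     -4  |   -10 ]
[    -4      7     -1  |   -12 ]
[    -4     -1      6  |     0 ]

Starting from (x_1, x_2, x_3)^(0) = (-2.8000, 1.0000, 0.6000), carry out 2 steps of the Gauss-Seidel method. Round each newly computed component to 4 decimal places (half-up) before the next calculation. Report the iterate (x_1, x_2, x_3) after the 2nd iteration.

Iteration 1:
  x_1 = (-10 - (1)·1.0000 - (-4)·0.6000) / (7) = -1.2286
  x_2 = (-12 - (-4)·-1.2286 - (-1)·0.6000) / (7) = -2.3306
  x_3 = (0 - (-4)·-1.2286 - (-1)·-2.3306) / (6) = -1.2075
Iteration 2:
  x_1 = (-10 - (1)·-2.3306 - (-4)·-1.2075) / (7) = -1.7856
  x_2 = (-12 - (-4)·-1.7856 - (-1)·-1.2075) / (7) = -2.9071
  x_3 = (0 - (-4)·-1.7856 - (-1)·-2.9071) / (6) = -1.6749

(-1.7856, -2.9071, -1.6749)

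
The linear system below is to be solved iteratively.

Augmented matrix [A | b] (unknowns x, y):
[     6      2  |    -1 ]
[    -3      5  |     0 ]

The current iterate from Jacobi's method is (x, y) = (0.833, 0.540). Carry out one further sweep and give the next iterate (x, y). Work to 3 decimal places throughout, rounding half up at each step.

(-0.347, 0.500)

One sweep:
  x = (-1 - (2)·0.540) / (6) = -0.347
  y = (0 - (-3)·0.833) / (5) = 0.500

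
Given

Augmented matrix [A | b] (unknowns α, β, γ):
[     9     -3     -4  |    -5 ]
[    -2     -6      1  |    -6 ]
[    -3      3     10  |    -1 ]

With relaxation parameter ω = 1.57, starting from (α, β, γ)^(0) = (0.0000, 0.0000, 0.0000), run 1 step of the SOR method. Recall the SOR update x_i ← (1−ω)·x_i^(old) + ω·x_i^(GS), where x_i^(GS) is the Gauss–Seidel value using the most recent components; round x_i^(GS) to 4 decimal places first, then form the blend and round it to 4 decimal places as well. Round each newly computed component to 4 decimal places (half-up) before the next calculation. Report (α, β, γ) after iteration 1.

Iteration 1:
  α: GS value = (-5 - (-3)·0.0000 - (-4)·0.0000) / (9) = -0.5556;  α ← (1−ω)·0.0000 + ω·-0.5556 = -0.8723
  β: GS value = (-6 - (-2)·-0.8723 - (1)·0.0000) / (-6) = 1.2908;  β ← (1−ω)·0.0000 + ω·1.2908 = 2.0266
  γ: GS value = (-1 - (-3)·-0.8723 - (3)·2.0266) / (10) = -0.9697;  γ ← (1−ω)·0.0000 + ω·-0.9697 = -1.5224

(-0.8723, 2.0266, -1.5224)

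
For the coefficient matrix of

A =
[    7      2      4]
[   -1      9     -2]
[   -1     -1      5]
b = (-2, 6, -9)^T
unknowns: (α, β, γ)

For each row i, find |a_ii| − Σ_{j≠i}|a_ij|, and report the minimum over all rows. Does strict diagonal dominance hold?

1

row 1: |7| − (2+4) = 1
row 2: |9| − (1+2) = 6
row 3: |5| − (1+1) = 3
minimum over rows = 1 → strictly diagonally dominant (convergence guaranteed)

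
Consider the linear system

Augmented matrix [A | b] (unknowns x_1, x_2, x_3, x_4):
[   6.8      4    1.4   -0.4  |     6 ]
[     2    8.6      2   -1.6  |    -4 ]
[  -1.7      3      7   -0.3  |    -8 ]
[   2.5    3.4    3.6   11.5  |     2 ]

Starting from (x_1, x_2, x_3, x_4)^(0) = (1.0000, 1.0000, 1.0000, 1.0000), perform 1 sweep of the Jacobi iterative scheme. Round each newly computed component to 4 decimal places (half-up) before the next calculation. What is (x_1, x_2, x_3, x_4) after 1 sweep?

Iteration 1:
  x_1 = (6 - (4)·1.0000 - (1.4)·1.0000 - (-0.4)·1.0000) / (6.8) = 0.1471
  x_2 = (-4 - (2)·1.0000 - (2)·1.0000 - (-1.6)·1.0000) / (8.6) = -0.7442
  x_3 = (-8 - (-1.7)·1.0000 - (3)·1.0000 - (-0.3)·1.0000) / (7) = -1.2857
  x_4 = (2 - (2.5)·1.0000 - (3.4)·1.0000 - (3.6)·1.0000) / (11.5) = -0.6522

(0.1471, -0.7442, -1.2857, -0.6522)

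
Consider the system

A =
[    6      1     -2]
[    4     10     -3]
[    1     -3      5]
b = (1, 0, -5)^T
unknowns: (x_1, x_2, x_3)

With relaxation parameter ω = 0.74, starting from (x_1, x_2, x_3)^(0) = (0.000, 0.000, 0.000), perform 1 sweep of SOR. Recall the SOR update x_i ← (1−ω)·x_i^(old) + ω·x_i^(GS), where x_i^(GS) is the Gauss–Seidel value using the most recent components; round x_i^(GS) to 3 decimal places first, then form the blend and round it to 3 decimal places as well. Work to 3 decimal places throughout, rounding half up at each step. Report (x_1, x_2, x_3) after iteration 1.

(0.124, -0.037, -0.775)

Iteration 1:
  x_1: GS value = (1 - (1)·0.000 - (-2)·0.000) / (6) = 0.167;  x_1 ← (1−ω)·0.000 + ω·0.167 = 0.124
  x_2: GS value = (0 - (4)·0.124 - (-3)·0.000) / (10) = -0.050;  x_2 ← (1−ω)·0.000 + ω·-0.050 = -0.037
  x_3: GS value = (-5 - (1)·0.124 - (-3)·-0.037) / (5) = -1.047;  x_3 ← (1−ω)·0.000 + ω·-1.047 = -0.775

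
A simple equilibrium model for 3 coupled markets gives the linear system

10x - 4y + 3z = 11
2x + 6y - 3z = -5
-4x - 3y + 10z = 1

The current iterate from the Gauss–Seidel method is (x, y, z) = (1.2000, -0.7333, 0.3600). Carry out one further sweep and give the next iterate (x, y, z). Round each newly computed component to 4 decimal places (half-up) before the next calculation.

One sweep:
  x = (11 - (-4)·-0.7333 - (3)·0.3600) / (10) = 0.6987
  y = (-5 - (2)·0.6987 - (-3)·0.3600) / (6) = -0.8862
  z = (1 - (-4)·0.6987 - (-3)·-0.8862) / (10) = 0.1136

(0.6987, -0.8862, 0.1136)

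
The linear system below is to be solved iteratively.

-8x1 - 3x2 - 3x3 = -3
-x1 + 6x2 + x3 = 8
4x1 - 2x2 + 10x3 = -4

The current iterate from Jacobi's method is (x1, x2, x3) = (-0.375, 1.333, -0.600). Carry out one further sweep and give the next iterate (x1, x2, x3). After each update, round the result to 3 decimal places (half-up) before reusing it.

One sweep:
  x1 = (-3 - (-3)·1.333 - (-3)·-0.600) / (-8) = 0.100
  x2 = (8 - (-1)·-0.375 - (1)·-0.600) / (6) = 1.371
  x3 = (-4 - (4)·-0.375 - (-2)·1.333) / (10) = 0.017

(0.100, 1.371, 0.017)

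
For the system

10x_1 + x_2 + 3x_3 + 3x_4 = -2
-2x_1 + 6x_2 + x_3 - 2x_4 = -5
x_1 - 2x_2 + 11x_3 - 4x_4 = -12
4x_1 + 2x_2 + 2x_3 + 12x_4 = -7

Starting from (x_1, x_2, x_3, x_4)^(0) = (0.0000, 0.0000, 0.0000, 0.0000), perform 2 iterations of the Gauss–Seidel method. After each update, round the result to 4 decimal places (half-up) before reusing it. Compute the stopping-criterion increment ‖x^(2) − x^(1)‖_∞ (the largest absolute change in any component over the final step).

Iteration 1:
  x_1 = (-2 - (1)·0.0000 - (3)·0.0000 - (3)·0.0000) / (10) = -0.2000
  x_2 = (-5 - (-2)·-0.2000 - (1)·0.0000 - (-2)·0.0000) / (6) = -0.9000
  x_3 = (-12 - (1)·-0.2000 - (-2)·-0.9000 - (-4)·0.0000) / (11) = -1.2364
  x_4 = (-7 - (4)·-0.2000 - (2)·-0.9000 - (2)·-1.2364) / (12) = -0.1606
Iteration 2:
  x_1 = (-2 - (1)·-0.9000 - (3)·-1.2364 - (3)·-0.1606) / (10) = 0.3091
  x_2 = (-5 - (-2)·0.3091 - (1)·-1.2364 - (-2)·-0.1606) / (6) = -0.5778
  x_3 = (-12 - (1)·0.3091 - (-2)·-0.5778 - (-4)·-0.1606) / (11) = -1.2825
  x_4 = (-7 - (4)·0.3091 - (2)·-0.5778 - (2)·-1.2825) / (12) = -0.3763
Change: (0.5091, 0.3222, -0.0461, -0.2157) → max |·| = 0.5091

0.5091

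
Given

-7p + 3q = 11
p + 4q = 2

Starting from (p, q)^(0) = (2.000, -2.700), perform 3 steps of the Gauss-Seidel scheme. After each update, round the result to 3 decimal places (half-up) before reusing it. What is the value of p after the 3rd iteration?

Iteration 1:
  p = (11 - (3)·-2.700) / (-7) = -2.729
  q = (2 - (1)·-2.729) / (4) = 1.182
Iteration 2:
  p = (11 - (3)·1.182) / (-7) = -1.065
  q = (2 - (1)·-1.065) / (4) = 0.766
Iteration 3:
  p = (11 - (3)·0.766) / (-7) = -1.243
  q = (2 - (1)·-1.243) / (4) = 0.811

-1.243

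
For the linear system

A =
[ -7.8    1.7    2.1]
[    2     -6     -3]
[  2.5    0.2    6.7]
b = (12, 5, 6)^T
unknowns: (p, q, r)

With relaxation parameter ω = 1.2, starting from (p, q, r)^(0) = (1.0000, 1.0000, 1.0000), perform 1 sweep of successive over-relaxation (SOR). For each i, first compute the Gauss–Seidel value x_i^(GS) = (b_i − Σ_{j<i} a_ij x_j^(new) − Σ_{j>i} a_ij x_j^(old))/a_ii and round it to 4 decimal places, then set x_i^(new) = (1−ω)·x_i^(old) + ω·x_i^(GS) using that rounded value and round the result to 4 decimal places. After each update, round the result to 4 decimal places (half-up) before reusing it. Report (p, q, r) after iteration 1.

(-1.4616, -2.3846, 1.6145)

Iteration 1:
  p: GS value = (12 - (1.7)·1.0000 - (2.1)·1.0000) / (-7.8) = -1.0513;  p ← (1−ω)·1.0000 + ω·-1.0513 = -1.4616
  q: GS value = (5 - (2)·-1.4616 - (-3)·1.0000) / (-6) = -1.8205;  q ← (1−ω)·1.0000 + ω·-1.8205 = -2.3846
  r: GS value = (6 - (2.5)·-1.4616 - (0.2)·-2.3846) / (6.7) = 1.5121;  r ← (1−ω)·1.0000 + ω·1.5121 = 1.6145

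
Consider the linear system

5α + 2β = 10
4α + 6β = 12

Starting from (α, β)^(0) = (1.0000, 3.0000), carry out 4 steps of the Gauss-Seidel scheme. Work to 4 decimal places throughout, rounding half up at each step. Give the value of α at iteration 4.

1.6205

Iteration 1:
  α = (10 - (2)·3.0000) / (5) = 0.8000
  β = (12 - (4)·0.8000) / (6) = 1.4667
Iteration 2:
  α = (10 - (2)·1.4667) / (5) = 1.4133
  β = (12 - (4)·1.4133) / (6) = 1.0578
Iteration 3:
  α = (10 - (2)·1.0578) / (5) = 1.5769
  β = (12 - (4)·1.5769) / (6) = 0.9487
Iteration 4:
  α = (10 - (2)·0.9487) / (5) = 1.6205
  β = (12 - (4)·1.6205) / (6) = 0.9197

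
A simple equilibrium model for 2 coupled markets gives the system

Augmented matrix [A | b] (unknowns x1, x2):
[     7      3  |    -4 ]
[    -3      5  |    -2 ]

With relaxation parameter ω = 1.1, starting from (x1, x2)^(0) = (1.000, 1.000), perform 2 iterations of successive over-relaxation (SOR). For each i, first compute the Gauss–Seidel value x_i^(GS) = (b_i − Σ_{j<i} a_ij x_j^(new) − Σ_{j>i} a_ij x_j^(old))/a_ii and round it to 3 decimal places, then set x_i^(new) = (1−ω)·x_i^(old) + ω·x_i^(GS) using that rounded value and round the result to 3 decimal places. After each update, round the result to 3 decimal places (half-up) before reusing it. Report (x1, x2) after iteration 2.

Iteration 1:
  x1: GS value = (-4 - (3)·1.000) / (7) = -1.000;  x1 ← (1−ω)·1.000 + ω·-1.000 = -1.200
  x2: GS value = (-2 - (-3)·-1.200) / (5) = -1.120;  x2 ← (1−ω)·1.000 + ω·-1.120 = -1.332
Iteration 2:
  x1: GS value = (-4 - (3)·-1.332) / (7) = -0.001;  x1 ← (1−ω)·-1.200 + ω·-0.001 = 0.119
  x2: GS value = (-2 - (-3)·0.119) / (5) = -0.329;  x2 ← (1−ω)·-1.332 + ω·-0.329 = -0.229

(0.119, -0.229)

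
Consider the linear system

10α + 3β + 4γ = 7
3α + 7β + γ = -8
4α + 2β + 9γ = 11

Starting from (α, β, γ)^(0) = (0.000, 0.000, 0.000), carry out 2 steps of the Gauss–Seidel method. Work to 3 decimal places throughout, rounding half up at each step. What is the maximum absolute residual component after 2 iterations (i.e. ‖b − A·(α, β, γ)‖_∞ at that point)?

0.211

Iteration 1:
  α = (7 - (3)·0.000 - (4)·0.000) / (10) = 0.700
  β = (-8 - (3)·0.700 - (1)·0.000) / (7) = -1.443
  γ = (11 - (4)·0.700 - (2)·-1.443) / (9) = 1.232
Iteration 2:
  α = (7 - (3)·-1.443 - (4)·1.232) / (10) = 0.640
  β = (-8 - (3)·0.640 - (1)·1.232) / (7) = -1.593
  γ = (11 - (4)·0.640 - (2)·-1.593) / (9) = 1.292
Residual b − A·x = (0.211, -0.061, -0.002); ∞-norm = 0.211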